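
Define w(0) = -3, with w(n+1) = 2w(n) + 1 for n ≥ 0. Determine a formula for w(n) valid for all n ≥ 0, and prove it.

Claim: w(n) = -2^{n+1} − 1.

Base case: w(0) = -3, and -2^{0+1} − 1 = -2 − 1 = -3.
Assume w(r) = -2^{r+1} − 1 for some r ≥ 0.
Then w(r+1) = 2w(r) + 1 = 2·(-2^{r+1} − 1) + 1 = -2^{r+2} − 2 + 1 = -2^{r+2} − 1.
Hence w(n) = -2^{n+1} − 1 for every n ≥ 0, by induction.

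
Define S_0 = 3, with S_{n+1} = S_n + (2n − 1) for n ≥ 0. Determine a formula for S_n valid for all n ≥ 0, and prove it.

Claim: S_n = n^2 − 2n + 3.

Base case: S_0 = 3, and 0^2 − 2·0 + 3 = 3.
Assume S_k = k^2 − 2k + 3.
Then S_{k+1} = S_k + (2k − 1) = (k^2 − 2k + 3) + (2k − 1) = k^2 + 2,
and (k+1)^2 − 2·(k+1) + 3 = k^2 + 2.
By induction, S_n = n^2 − 2n + 3 for all n ≥ 0.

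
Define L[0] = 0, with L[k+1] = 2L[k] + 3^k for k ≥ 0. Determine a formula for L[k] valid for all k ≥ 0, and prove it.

Claim: L[k] = -2^k + 3^k.

Base case: L[0] = 0, and -2^0 + 3^0 = -1 + 1 = 0.
Assume L[m] = -2^m + 3^m for some m ≥ 0.
Then L[m+1] = 2L[m] + 3^m = 2·(-2^m + 3^m) + 3^m = -2^{m+1} + 2·3^m + 3^m = -2^{m+1} + 3·3^m = -2^{m+1} + 3^{m+1}.
Hence L[k] = -2^k + 3^k for every k ≥ 0, by induction.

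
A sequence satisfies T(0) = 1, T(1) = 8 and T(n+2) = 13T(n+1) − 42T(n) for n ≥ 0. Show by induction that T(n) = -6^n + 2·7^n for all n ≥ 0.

Base cases: T(0) = 1 and -6^0 + 2·7^0 = 1; T(1) = 8 and -6^1 + 2·7^1 = 8.
Assume T(j) = -6^j + 2·7^j for all 0 ≤ j ≤ m, where m ≥ 1.
Then T(m+1) = 13T(m) − 42T(m−1) = 13·(-6^m + 2·7^m) − 42·(-6^{m−1} + 2·7^{m−1}) = -(13·6 − 42)6^{m−1} + 2·(13·7 − 42)7^{m−1} = -36·6^{m−1} + 98·7^{m−1} = -6^{m+1} + 2·7^{m+1}.
So the formula holds for m+1, and by strong induction T(n) = -6^n + 2·7^n for all n ≥ 0.

T(n) = -6^n + 2·7^n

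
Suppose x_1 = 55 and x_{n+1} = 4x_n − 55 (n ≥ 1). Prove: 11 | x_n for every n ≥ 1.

Base case: x_1 = 55 = 11·5, so 11 | x_1.
Assume 11 | x_m, so x_m = 11t for some integer t.
Then x_{m+1} = 4x_m − 55 = 4·(11t) − 55 = 11(4t − 5), so 11 | x_{m+1}.
This completes the inductive step, so 11 | x_n for all n ≥ 1.

11 | x_n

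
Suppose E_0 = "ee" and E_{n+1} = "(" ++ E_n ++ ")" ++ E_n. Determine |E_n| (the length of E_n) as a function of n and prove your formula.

Claim: |E_n| = 2^{n+2} − 2.

Base case: |E_0| = 2, and 2^{0+2} − 2 = 2.
Assume |E_k| = 2^{k+2} − 2.
Then |E_{k+1}| = 1 + |E_k| + 1 + |E_k| = 2|E_k| + 2 = 2(2^{k+2} − 2) + 2 = 2^{k+3} − 4 + 2 = 2^{k+3} − 2.
So the formula holds for k+1, and by induction |E_n| = 2^{n+2} − 2 for all n ≥ 0.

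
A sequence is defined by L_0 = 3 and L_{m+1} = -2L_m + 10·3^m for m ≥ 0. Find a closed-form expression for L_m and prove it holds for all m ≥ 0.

Claim: L_m = (-2)^m + 2·3^m.

Base case: L_0 = 3, and (-2)^0 + 2·3^0 = 1 + 2 = 3.
Assume L_r = (-2)^r + 2·3^r for some r ≥ 0.
Then L_{r+1} = -2L_r + 10·3^r = -2·((-2)^r + 2·3^r) + 10·3^r = (-2)^{r+1} − 4·3^r + 10·3^r = (-2)^{r+1} + 6·3^r = (-2)^{r+1} + 2·3^{r+1}.
So the formula holds for r+1, and by induction L_m = (-2)^m + 2·3^m for all m ≥ 0.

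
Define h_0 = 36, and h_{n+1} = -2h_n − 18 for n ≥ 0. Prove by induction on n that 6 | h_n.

Base case: h_0 = 36 = 6·6, so 6 | h_0.
Assume 6 | h_j, so h_j = 6t for some integer t.
Then h_{j+1} = -2h_j − 18 = -2·(6t) − 18 = 6(-2t − 3), so 6 | h_{j+1}.
By induction, 6 | h_n for all n ≥ 0.

6 | h_n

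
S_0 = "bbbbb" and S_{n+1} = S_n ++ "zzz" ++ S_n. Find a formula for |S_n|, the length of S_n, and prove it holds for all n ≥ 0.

Claim: |S_n| = 2^{n+3} − 3.

Base case: |S_0| = 5, and 2^{0+3} − 3 = 5.
Assume |S_m| = 2^{m+3} − 3.
Then |S_{m+1}| = |S_m| + 3 + |S_m| = 2|S_m| + 3 = 2(2^{m+3} − 3) + 3 = 2^{m+1+3} − 6 + 3 = 2^{m+1+3} − 3.
By induction, |S_n| = 2^{n+3} − 3 for all n ≥ 0.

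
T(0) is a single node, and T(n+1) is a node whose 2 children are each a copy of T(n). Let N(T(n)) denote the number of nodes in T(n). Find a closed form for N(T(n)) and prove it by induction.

Claim: N(T(n)) = 2^{n+1} − 1.

Base case: N(T(0)) = 1, and 2^{0+1} − 1 = 1.
Assume N(T(k)) = 2^{k+1} − 1.
Then N(T(k+1)) = 1 + 2N(T(k)) = 1 + 2(2^{k+1} − 1) = 2^{k+2} − 2 + 1 = 2^{k+2} − 1.
So the formula holds for k+1, and by induction N(T(n)) = 2^{n+1} − 1 for all n ≥ 0.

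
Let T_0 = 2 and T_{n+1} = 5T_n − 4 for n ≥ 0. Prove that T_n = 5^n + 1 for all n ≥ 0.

Base case: T_0 = 2, and 5^0 + 1 = 1 + 1 = 2.
Assume T_j = 5^j + 1 for some j ≥ 0.
Then T_{j+1} = 5T_j − 4 = 5·(5^j + 1) − 4 = 5^{j+1} + 5 − 4 = 5^{j+1} + 1.
This completes the inductive step, so T_n = 5^n + 1 for all n ≥ 0.

T_n = 5^n + 1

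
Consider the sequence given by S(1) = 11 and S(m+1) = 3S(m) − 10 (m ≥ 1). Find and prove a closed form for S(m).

Claim: S(m) = 2·3^m + 5.

Base case: S(1) = 11, and 2·3^1 + 5 = 6 + 5 = 11.
Assume S(k) = 2·3^k + 5 for some k ≥ 1.
Then S(k+1) = 3S(k) − 10 = 3·(2·3^k + 5) − 10 = 6·3^k + 15 − 10 = 2·3^{k+1} + 5.
By induction, S(m) = 2·3^m + 5 for all m ≥ 1.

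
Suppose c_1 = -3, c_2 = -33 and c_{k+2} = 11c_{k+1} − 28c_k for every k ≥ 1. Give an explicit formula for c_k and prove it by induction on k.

Claim: c_k = 4^k − 7^k.

Base cases: c_1 = -3 and 4^1 − 7^1 = -3; c_2 = -33 and 4^2 − 7^2 = -33.
Assume c_j = 4^j − 7^j for all 1 ≤ j ≤ m, where m ≥ 2.
Then c_{m+1} = 11c_m − 28c_{m−1} = 11·(4^m − 7^m) − 28·(4^{m−1} − 7^{m−1}) = (11·4 − 28)4^{m−1} − (11·7 − 28)7^{m−1} = 16·4^{m−1} − 49·7^{m−1} = 4^{m+1} − 7^{m+1}.
By strong induction, c_k = 4^k − 7^k for all k ≥ 1.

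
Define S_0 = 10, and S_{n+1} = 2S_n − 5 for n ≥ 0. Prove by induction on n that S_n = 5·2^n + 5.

Base case: S_0 = 10, and 5·2^0 + 5 = 5 + 5 = 10.
Assume S_r = 5·2^r + 5 for some r ≥ 0.
Then S_{r+1} = 2S_r − 5 = 2·(5·2^r + 5) − 5 = 10·2^r + 10 − 5 = 5·2^{r+1} + 5.
Hence S_n = 5·2^n + 5 for every n ≥ 0, by induction.

S_n = 5·2^n + 5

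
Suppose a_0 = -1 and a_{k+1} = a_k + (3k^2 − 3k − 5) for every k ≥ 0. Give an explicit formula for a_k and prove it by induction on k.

Claim: a_k = k^3 − 3k^2 − 3k − 1.

Base case: a_0 = -1, and 0^3 − 3·0^2 − 3·0 − 1 = -1.
Assume a_j = j^3 − 3j^2 − 3j − 1.
Then a_{j+1} = a_j + (3j^2 − 3j − 5) = (j^3 − 3j^2 − 3j − 1) + (3j^2 − 3j − 5) = j^3 − 6j − 6,
and (j+1)^3 − 3·(j+1)^2 − 3·(j+1) − 1 = j^3 − 6j − 6.
This completes the inductive step, so a_k = k^3 − 3k^2 − 3k − 1 for all k ≥ 0.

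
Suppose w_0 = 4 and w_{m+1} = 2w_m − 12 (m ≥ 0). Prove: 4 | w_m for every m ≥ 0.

Base case: w_0 = 4 = 4·1, so 4 | w_0.
Assume 4 | w_r, so w_r = 4t for some integer t.
Then w_{r+1} = 2w_r − 12 = 2·(4t) − 12 = 4(2t − 3), so 4 | w_{r+1}.
By induction, 4 | w_m for all m ≥ 0.

4 | w_m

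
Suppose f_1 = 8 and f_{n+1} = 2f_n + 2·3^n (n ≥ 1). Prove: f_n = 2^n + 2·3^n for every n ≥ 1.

Base case: f_1 = 8, and 2^1 + 2·3^1 = 2 + 6 = 8.
Assume f_m = 2^m + 2·3^m for some m ≥ 1.
Then f_{m+1} = 2f_m + 2·3^m = 2·(2^m + 2·3^m) + 2·3^m = 2^{m+1} + 4·3^m + 2·3^m = 2^{m+1} + 6·3^m = 2^{m+1} + 2·3^{m+1}.
This completes the inductive step, so f_n = 2^n + 2·3^n for all n ≥ 1.

f_n = 2^n + 2·3^n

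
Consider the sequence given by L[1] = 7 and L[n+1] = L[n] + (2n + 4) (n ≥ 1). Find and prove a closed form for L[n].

Claim: L[n] = n^2 + 3n + 3.

Base case: L[1] = 7, and 1^2 + 3·1 + 3 = 7.
Assume L[k] = k^2 + 3k + 3.
Then L[k+1] = L[k] + (2k + 4) = (k^2 + 3k + 3) + (2k + 4) = k^2 + 5k + 7,
and (k+1)^2 + 3·(k+1) + 3 = k^2 + 5k + 7.
Hence L[n] = n^2 + 3n + 3 for every n ≥ 1, by induction.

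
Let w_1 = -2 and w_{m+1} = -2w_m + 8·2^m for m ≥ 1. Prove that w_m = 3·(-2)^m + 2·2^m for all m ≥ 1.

Base case: w_1 = -2, and 3·(-2)^1 + 2·2^1 = -6 + 4 = -2.
Assume w_j = 3·(-2)^j + 2·2^j for some j ≥ 1.
Then w_{j+1} = -2w_j + 8·2^j = -2·(3·(-2)^j + 2·2^j) + 8·2^j = 3·(-2)^{j+1} − 4·2^j + 8·2^j = 3·(-2)^{j+1} + 4·2^j = 3·(-2)^{j+1} + 2·2^{j+1}.
This completes the inductive step, so w_m = 3·(-2)^m + 2·2^m for all m ≥ 1.

w_m = 3·(-2)^m + 2·2^m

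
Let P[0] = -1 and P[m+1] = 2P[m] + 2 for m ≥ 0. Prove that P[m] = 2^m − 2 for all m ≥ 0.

Base case: P[0] = -1, and 2^0 − 2 = 1 − 2 = -1.
Assume P[j] = 2^j − 2 for some j ≥ 0.
Then P[j+1] = 2P[j] + 2 = 2·(2^j − 2) + 2 = 2^{j+1} − 4 + 2 = 2^{j+1} − 2.
This completes the inductive step, so P[m] = 2^m − 2 for all m ≥ 0.

P[m] = 2^m − 2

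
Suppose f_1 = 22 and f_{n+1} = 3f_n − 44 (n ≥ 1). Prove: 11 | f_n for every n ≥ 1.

Base case: f_1 = 22 = 11·2, so 11 | f_1.
Assume 11 | f_m, so f_m = 11t for some integer t.
Then f_{m+1} = 3f_m − 44 = 3·(11t) − 44 = 11(3t − 4), so 11 | f_{m+1}.
By induction, 11 | f_n for all n ≥ 1.

11 | f_n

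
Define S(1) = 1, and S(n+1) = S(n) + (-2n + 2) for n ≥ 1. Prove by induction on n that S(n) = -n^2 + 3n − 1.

Base case: S(1) = 1, and -1^2 + 3·1 − 1 = 1.
Assume S(j) = -j^2 + 3j − 1.
Then S(j+1) = S(j) + (-2j + 2) = (-j^2 + 3j − 1) + (-2j + 2) = -j^2 + j + 1,
and -(j+1)^2 + 3·(j+1) − 1 = -j^2 + j + 1.
This completes the inductive step, so S(n) = -n^2 + 3n − 1 for all n ≥ 1.

S(n) = -n^2 + 3n − 1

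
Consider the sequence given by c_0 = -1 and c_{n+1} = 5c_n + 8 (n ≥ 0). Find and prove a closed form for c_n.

Claim: c_n = 5^n − 2.

Base case: c_0 = -1, and 5^0 − 2 = 1 − 2 = -1.
Assume c_m = 5^m − 2 for some m ≥ 0.
Then c_{m+1} = 5c_m + 8 = 5·(5^m − 2) + 8 = 5^{m+1} − 10 + 8 = 5^{m+1} − 2.
This completes the inductive step, so c_n = 5^n − 2 for all n ≥ 0.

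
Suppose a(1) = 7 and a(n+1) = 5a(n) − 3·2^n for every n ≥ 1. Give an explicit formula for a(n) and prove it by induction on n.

Claim: a(n) = 5^n + 2^n.

Base case: a(1) = 7, and 5^1 + 2^1 = 5 + 2 = 7.
Assume a(j) = 5^j + 2^j for some j ≥ 1.
Then a(j+1) = 5a(j) − 3·2^j = 5·(5^j + 2^j) − 3·2^j = 5^{j+1} + 5·2^j − 3·2^j = 5^{j+1} + 2·2^j = 5^{j+1} + 2^{j+1}.
This completes the inductive step, so a(n) = 5^n + 2^n for all n ≥ 1.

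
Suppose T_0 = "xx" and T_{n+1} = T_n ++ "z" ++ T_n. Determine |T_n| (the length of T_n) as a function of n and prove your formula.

Claim: |T_n| = 3·2^n − 1.

Base case: |T_0| = 2, and 3·2^0 − 1 = 2.
Assume |T_r| = 3·2^r − 1.
Then |T_{r+1}| = |T_r| + 1 + |T_r| = 2|T_r| + 1 = 2(3·2^r − 1) + 1 = 3·2^{r+1} − 2 + 1 = 3·2^{r+1} − 1.
By induction, |T_n| = 3·2^n − 1 for all n ≥ 0.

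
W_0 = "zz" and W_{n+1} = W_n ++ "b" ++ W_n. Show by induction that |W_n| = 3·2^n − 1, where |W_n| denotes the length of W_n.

Base case: |W_0| = 2, and 3·2^0 − 1 = 2.
Assume |W_j| = 3·2^j − 1.
Then |W_{j+1}| = |W_j| + 1 + |W_j| = 2|W_j| + 1 = 2(3·2^j − 1) + 1 = 3·2^{j+1} − 2 + 1 = 3·2^{j+1} − 1.
So the formula holds for j+1, and by induction |W_n| = 3·2^n − 1 for all n ≥ 0.

|W_n| = 3·2^n − 1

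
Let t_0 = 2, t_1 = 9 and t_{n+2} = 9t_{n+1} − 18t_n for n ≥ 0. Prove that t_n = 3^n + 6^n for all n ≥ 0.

Base cases: t_0 = 2 and 3^0 + 6^0 = 2; t_1 = 9 and 3^1 + 6^1 = 9.
Assume t_i = 3^i + 6^i for all 0 ≤ i ≤ j, where j ≥ 1.
Then t_{j+1} = 9t_j − 18t_{j−1} = 9·(3^j + 6^j) − 18·(3^{j−1} + 6^{j−1}) = (9·3 − 18)3^{j−1} + (9·6 − 18)6^{j−1} = 9·3^{j−1} + 36·6^{j−1} = 3^{j+1} + 6^{j+1}.
Hence t_n = 3^n + 6^n for every n ≥ 0, by strong induction.

t_n = 3^n + 6^n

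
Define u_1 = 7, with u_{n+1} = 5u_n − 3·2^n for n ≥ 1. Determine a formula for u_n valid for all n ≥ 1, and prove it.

Claim: u_n = 5^n + 2^n.

Base case: u_1 = 7, and 5^1 + 2^1 = 5 + 2 = 7.
Assume u_r = 5^r + 2^r for some r ≥ 1.
Then u_{r+1} = 5u_r − 3·2^r = 5·(5^r + 2^r) − 3·2^r = 5^{r+1} + 5·2^r − 3·2^r = 5^{r+1} + 2·2^r = 5^{r+1} + 2^{r+1}.
This completes the inductive step, so u_n = 5^n + 2^n for all n ≥ 1.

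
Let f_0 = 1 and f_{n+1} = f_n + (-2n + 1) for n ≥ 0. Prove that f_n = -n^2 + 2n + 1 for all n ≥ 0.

Base case: f_0 = 1, and -0^2 + 2·0 + 1 = 1.
Assume f_m = -m^2 + 2m + 1.
Then f_{m+1} = f_m + (-2m + 1) = (-m^2 + 2m + 1) + (-2m + 1) = -m^2 + 2,
and -(m+1)^2 + 2·(m+1) + 1 = -m^2 + 2.
By induction, f_n = -n^2 + 2n + 1 for all n ≥ 0.

f_n = -n^2 + 2n + 1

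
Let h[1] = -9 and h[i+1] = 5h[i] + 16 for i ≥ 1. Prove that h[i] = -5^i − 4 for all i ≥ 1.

Base case: h[1] = -9, and -5^1 − 4 = -5 − 4 = -9.
Assume h[m] = -5^m − 4 for some m ≥ 1.
Then h[m+1] = 5h[m] + 16 = 5·(-5^m − 4) + 16 = -5^{m+1} − 20 + 16 = -5^{m+1} − 4.
So the formula holds for m+1, and by induction h[i] = -5^i − 4 for all i ≥ 1.

h[i] = -5^i − 4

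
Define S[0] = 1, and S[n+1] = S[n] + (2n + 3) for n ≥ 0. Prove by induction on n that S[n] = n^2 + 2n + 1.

Base case: S[0] = 1, and 0^2 + 2·0 + 1 = 1.
Assume S[k] = k^2 + 2k + 1.
Then S[k+1] = S[k] + (2k + 3) = (k^2 + 2k + 1) + (2k + 3) = k^2 + 4k + 4,
and (k+1)^2 + 2·(k+1) + 1 = k^2 + 4k + 4.
This completes the inductive step, so S[n] = n^2 + 2n + 1 for all n ≥ 0.

S[n] = n^2 + 2n + 1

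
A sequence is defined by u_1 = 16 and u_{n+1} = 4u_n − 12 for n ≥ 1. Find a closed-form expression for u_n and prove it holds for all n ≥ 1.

Claim: u_n = 3·4^n + 4.

Base case: u_1 = 16, and 3·4^1 + 4 = 12 + 4 = 16.
Assume u_r = 3·4^r + 4 for some r ≥ 1.
Then u_{r+1} = 4u_r − 12 = 4·(3·4^r + 4) − 12 = 12·4^r + 16 − 12 = 3·4^{r+1} + 4.
By induction, u_n = 3·4^n + 4 for all n ≥ 1.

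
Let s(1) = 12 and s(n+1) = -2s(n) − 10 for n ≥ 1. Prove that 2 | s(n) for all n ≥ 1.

Base case: s(1) = 12 = 2·6, so 2 | s(1).
Assume 2 | s(r), so s(r) = 2t for some integer t.
Then s(r+1) = -2s(r) − 10 = -2·(2t) − 10 = 2(-2t − 5), so 2 | s(r+1).
Hence 2 | s(n) for every n ≥ 1, by induction.

2 | s(n)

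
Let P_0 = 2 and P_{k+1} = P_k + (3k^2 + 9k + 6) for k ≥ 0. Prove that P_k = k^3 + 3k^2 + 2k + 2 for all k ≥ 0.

Base case: P_0 = 2, and 0^3 + 3·0^2 + 2·0 + 2 = 2.
Assume P_m = m^3 + 3m^2 + 2m + 2.
Then P_{m+1} = P_m + (3m^2 + 9m + 6) = (m^3 + 3m^2 + 2m + 2) + (3m^2 + 9m + 6) = m^3 + 6m^2 + 11m + 8,
and (m+1)^3 + 3·(m+1)^2 + 2·(m+1) + 2 = m^3 + 6m^2 + 11m + 8.
This completes the inductive step, so P_k = k^3 + 3k^2 + 2k + 2 for all k ≥ 0.

P_k = k^3 + 3k^2 + 2k + 2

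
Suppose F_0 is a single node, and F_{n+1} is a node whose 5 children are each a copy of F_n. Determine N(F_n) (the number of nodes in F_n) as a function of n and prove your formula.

Claim: N(F_n) = (5^{n+1} − 1)/4.

Base case: N(F_0) = 1, and (5^{0+1} − 1)/4 = 1.
Assume N(F_k) = (5^{k+1} − 1)/4.
Then N(F_{k+1}) = 1 + 5N(F_k) = 1 + 5·(5^{k+1} − 1)/4 = 1 + (5^{k+2} − 5)/4 = (4 + 5^{k+2} − 5)/4 = (5^{k+2} − 1)/4.
So the formula holds for k+1, and by induction N(F_n) = (5^{n+1} − 1)/4 for all n ≥ 0.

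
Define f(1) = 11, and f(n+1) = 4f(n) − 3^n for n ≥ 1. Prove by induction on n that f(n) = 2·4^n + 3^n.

Base case: f(1) = 11, and 2·4^1 + 3^1 = 8 + 3 = 11.
Assume f(j) = 2·4^j + 3^j for some j ≥ 1.
Then f(j+1) = 4f(j) − 3^j = 4·(2·4^j + 3^j) − 3^j = 2·4^{j+1} + 4·3^j − 3^j = 2·4^{j+1} + 3·3^j = 2·4^{j+1} + 3^{j+1}.
Hence f(n) = 2·4^n + 3^n for every n ≥ 1, by induction.

f(n) = 2·4^n + 3^n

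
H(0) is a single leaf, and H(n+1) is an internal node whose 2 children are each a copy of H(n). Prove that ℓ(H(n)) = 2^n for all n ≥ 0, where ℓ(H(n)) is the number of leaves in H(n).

Base case: ℓ(H(0)) = 1, and 2^0 = 1.
Assume ℓ(H(k)) = 2^k.
Then ℓ(H(k+1)) = 2·ℓ(H(k)) = 2·2^k = 2^{k+1}.
This completes the inductive step, so ℓ(H(n)) = 2^n for all n ≥ 0.

ℓ(H(n)) = 2^n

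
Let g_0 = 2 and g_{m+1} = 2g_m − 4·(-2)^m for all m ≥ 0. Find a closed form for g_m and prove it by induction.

Claim: g_m = 2^m + (-2)^m.

Base case: g_0 = 2, and 2^0 + (-2)^0 = 1 + 1 = 2.
Assume g_j = 2^j + (-2)^j for some j ≥ 0.
Then g_{j+1} = 2g_j − 4·(-2)^j = 2·(2^j + (-2)^j) − 4·(-2)^j = 2^{j+1} + 2·(-2)^j − 4·(-2)^j = 2^{j+1} − 2·(-2)^j = 2^{j+1} + (-2)^{j+1}.
Hence g_m = 2^m + (-2)^m for every m ≥ 0, by induction.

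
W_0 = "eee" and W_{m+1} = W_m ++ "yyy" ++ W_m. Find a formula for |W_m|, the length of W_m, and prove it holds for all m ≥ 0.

Claim: |W_m| = 6·2^m − 3.

Base case: |W_0| = 3, and 6·2^0 − 3 = 3.
Assume |W_r| = 6·2^r − 3.
Then |W_{r+1}| = |W_r| + 3 + |W_r| = 2|W_r| + 3 = 2(6·2^r − 3) + 3 = 6·2^{r+1} − 6 + 3 = 6·2^{r+1} − 3.
By induction, |W_m| = 6·2^m − 3 for all m ≥ 0.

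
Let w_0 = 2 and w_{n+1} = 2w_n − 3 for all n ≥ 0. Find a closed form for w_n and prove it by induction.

Claim: w_n = -2^n + 3.

Base case: w_0 = 2, and -2^0 + 3 = -1 + 3 = 2.
Assume w_r = -2^r + 3 for some r ≥ 0.
Then w_{r+1} = 2w_r − 3 = 2·(-2^r + 3) − 3 = -2^{r+1} + 6 − 3 = -2^{r+1} + 3.
By induction, w_n = -2^n + 3 for all n ≥ 0.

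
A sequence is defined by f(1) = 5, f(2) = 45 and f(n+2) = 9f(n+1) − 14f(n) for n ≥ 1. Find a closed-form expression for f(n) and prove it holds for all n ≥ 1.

Claim: f(n) = -2^n + 7^n.

Base cases: f(1) = 5 and -2^1 + 7^1 = 5; f(2) = 45 and -2^2 + 7^2 = 45.
Assume f(j) = -2^j + 7^j for all 1 ≤ j ≤ k, where k ≥ 2.
Then f(k+1) = 9f(k) − 14f(k−1) = 9·(-2^k + 7^k) − 14·(-2^{k−1} + 7^{k−1}) = -(9·2 − 14)2^{k−1} + (9·7 − 14)7^{k−1} = -4·2^{k−1} + 49·7^{k−1} = -2^{k+1} + 7^{k+1}.
This completes the inductive step, so f(n) = -2^n + 7^n for all n ≥ 1.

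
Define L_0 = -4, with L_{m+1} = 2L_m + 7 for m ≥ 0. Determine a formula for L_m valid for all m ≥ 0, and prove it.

Claim: L_m = 3·2^m − 7.

Base case: L_0 = -4, and 3·2^0 − 7 = 3 − 7 = -4.
Assume L_j = 3·2^j − 7 for some j ≥ 0.
Then L_{j+1} = 2L_j + 7 = 2·(3·2^j − 7) + 7 = 6·2^j − 14 + 7 = 3·2^{j+1} − 7.
By induction, L_m = 3·2^m − 7 for all m ≥ 0.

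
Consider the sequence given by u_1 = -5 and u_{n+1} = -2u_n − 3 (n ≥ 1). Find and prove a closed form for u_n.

Claim: u_n = 2·(-2)^n − 1.

Base case: u_1 = -5, and 2·(-2)^1 − 1 = -4 − 1 = -5.
Assume u_m = 2·(-2)^m − 1 for some m ≥ 1.
Then u_{m+1} = -2u_m − 3 = -2·(2·(-2)^m − 1) − 3 = -4·(-2)^m + 2 − 3 = 2·(-2)^{m+1} − 1.
This completes the inductive step, so u_n = 2·(-2)^n − 1 for all n ≥ 1.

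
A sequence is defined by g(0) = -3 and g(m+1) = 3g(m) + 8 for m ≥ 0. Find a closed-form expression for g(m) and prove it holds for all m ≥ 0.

Claim: g(m) = 3^m − 4.

Base case: g(0) = -3, and 3^0 − 4 = 1 − 4 = -3.
Assume g(k) = 3^k − 4 for some k ≥ 0.
Then g(k+1) = 3g(k) + 8 = 3·(3^k − 4) + 8 = 3^{k+1} − 12 + 8 = 3^{k+1} − 4.
By induction, g(m) = 3^m − 4 for all m ≥ 0.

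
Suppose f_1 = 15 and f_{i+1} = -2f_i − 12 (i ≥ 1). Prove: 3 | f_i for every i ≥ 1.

Base case: f_1 = 15 = 3·5, so 3 | f_1.
Assume 3 | f_k, so f_k = 3t for some integer t.
Then f_{k+1} = -2f_k − 12 = -2·(3t) − 12 = 3(-2t − 4), so 3 | f_{k+1}.
By induction, 3 | f_i for all i ≥ 1.

3 | f_i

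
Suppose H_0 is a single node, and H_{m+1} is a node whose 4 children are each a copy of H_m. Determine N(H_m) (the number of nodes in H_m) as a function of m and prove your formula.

Claim: N(H_m) = (4^{m+1} − 1)/3.

Base case: N(H_0) = 1, and (4^{0+1} − 1)/3 = 1.
Assume N(H_j) = (4^{j+1} − 1)/3.
Then N(H_{j+1}) = 1 + 4N(H_j) = 1 + 4·(4^{j+1} − 1)/3 = 1 + (4^{j+2} − 4)/3 = (3 + 4^{j+2} − 4)/3 = (4^{j+2} − 1)/3.
Hence N(H_m) = (4^{m+1} − 1)/3 for every m ≥ 0, by induction.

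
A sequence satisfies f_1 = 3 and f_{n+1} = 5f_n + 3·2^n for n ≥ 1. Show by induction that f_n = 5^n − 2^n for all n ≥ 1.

Base case: f_1 = 3, and 5^1 − 2^1 = 5 − 2 = 3.
Assume f_m = 5^m − 2^m for some m ≥ 1.
Then f_{m+1} = 5f_m + 3·2^m = 5·(5^m − 2^m) + 3·2^m = 5^{m+1} − 5·2^m + 3·2^m = 5^{m+1} − 2·2^m = 5^{m+1} − 2^{m+1}.
Hence f_n = 5^n − 2^n for every n ≥ 1, by induction.

f_n = 5^n − 2^n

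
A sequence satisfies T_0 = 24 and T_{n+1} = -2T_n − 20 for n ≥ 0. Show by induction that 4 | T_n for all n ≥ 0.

Base case: T_0 = 24 = 4·6, so 4 | T_0.
Assume 4 | T_k, so T_k = 4t for some integer t.
Then T_{k+1} = -2T_k − 20 = -2·(4t) − 20 = 4(-2t − 5), so 4 | T_{k+1}.
By induction, 4 | T_n for all n ≥ 0.

4 | T_n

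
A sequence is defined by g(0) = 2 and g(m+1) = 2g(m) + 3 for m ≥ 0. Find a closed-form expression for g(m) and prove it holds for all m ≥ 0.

Claim: g(m) = 5·2^m − 3.

Base case: g(0) = 2, and 5·2^0 − 3 = 5 − 3 = 2.
Assume g(j) = 5·2^j − 3 for some j ≥ 0.
Then g(j+1) = 2g(j) + 3 = 2·(5·2^j − 3) + 3 = 10·2^j − 6 + 3 = 5·2^{j+1} − 3.
By induction, g(m) = 5·2^m − 3 for all m ≥ 0.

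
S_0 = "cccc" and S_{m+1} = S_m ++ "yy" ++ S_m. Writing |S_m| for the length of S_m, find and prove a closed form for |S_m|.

Claim: |S_m| = 6·2^m − 2.

Base case: |S_0| = 4, and 6·2^0 − 2 = 4.
Assume |S_r| = 6·2^r − 2.
Then |S_{r+1}| = |S_r| + 2 + |S_r| = 2|S_r| + 2 = 2(6·2^r − 2) + 2 = 6·2^{r+1} − 4 + 2 = 6·2^{r+1} − 2.
This completes the inductive step, so |S_m| = 6·2^m − 2 for all m ≥ 0.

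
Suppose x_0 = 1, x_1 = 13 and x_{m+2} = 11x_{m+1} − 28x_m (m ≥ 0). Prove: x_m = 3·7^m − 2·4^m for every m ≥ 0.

Base cases: x_0 = 1 and 3·7^0 − 2·4^0 = 1; x_1 = 13 and 3·7^1 − 2·4^1 = 13.
Assume x_j = 3·7^j − 2·4^j for all 0 ≤ j ≤ k, where k ≥ 1.
Then x_{k+1} = 11x_k − 28x_{k−1} = 11·(3·7^k − 2·4^k) − 28·(3·7^{k−1} − 2·4^{k−1}) = 3·(11·7 − 28)7^{k−1} − 2·(11·4 − 28)4^{k−1} = 147·7^{k−1} − 32·4^{k−1} = 3·7^{k+1} − 2·4^{k+1}.
By strong induction, x_m = 3·7^m − 2·4^m for all m ≥ 0.

x_m = 3·7^m − 2·4^m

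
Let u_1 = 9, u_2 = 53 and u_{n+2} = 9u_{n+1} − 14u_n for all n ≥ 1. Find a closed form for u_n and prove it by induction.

Claim: u_n = 7^n + 2^n.

Base cases: u_1 = 9 and 7^1 + 2^1 = 9; u_2 = 53 and 7^2 + 2^2 = 53.
Assume u_j = 7^j + 2^j for all 1 ≤ j ≤ m, where m ≥ 2.
Then u_{m+1} = 9u_m − 14u_{m−1} = 9·(7^m + 2^m) − 14·(7^{m−1} + 2^{m−1}) = (9·7 − 14)7^{m−1} + (9·2 − 14)2^{m−1} = 49·7^{m−1} + 4·2^{m−1} = 7^{m+1} + 2^{m+1}.
Hence u_n = 7^n + 2^n for every n ≥ 1, by strong induction.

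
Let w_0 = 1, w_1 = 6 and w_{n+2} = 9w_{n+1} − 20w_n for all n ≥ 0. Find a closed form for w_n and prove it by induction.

Claim: w_n = -4^n + 2·5^n.

Base cases: w_0 = 1 and -4^0 + 2·5^0 = 1; w_1 = 6 and -4^1 + 2·5^1 = 6.
Assume w_j = -4^j + 2·5^j for all 0 ≤ j ≤ m, where m ≥ 1.
Then w_{m+1} = 9w_m − 20w_{m−1} = 9·(-4^m + 2·5^m) − 20·(-4^{m−1} + 2·5^{m−1}) = -(9·4 − 20)4^{m−1} + 2·(9·5 − 20)5^{m−1} = -16·4^{m−1} + 50·5^{m−1} = -4^{m+1} + 2·5^{m+1}.
So the formula holds for m+1, and by strong induction w_n = -4^n + 2·5^n for all n ≥ 0.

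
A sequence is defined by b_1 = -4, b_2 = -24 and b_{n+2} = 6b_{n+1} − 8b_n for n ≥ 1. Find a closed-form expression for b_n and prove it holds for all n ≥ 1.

Claim: b_n = 2·2^n − 2·4^n.

Base cases: b_1 = -4 and 2·2^1 − 2·4^1 = -4; b_2 = -24 and 2·2^2 − 2·4^2 = -24.
Assume b_i = 2·2^i − 2·4^i for all 1 ≤ i ≤ j, where j ≥ 2.
Then b_{j+1} = 6b_j − 8b_{j−1} = 6·(2·2^j − 2·4^j) − 8·(2·2^{j−1} − 2·4^{j−1}) = 2·(6·2 − 8)2^{j−1} − 2·(6·4 − 8)4^{j−1} = 8·2^{j−1} − 32·4^{j−1} = 2·2^{j+1} − 2·4^{j+1}.
This completes the inductive step, so b_n = 2·2^n − 2·4^n for all n ≥ 1.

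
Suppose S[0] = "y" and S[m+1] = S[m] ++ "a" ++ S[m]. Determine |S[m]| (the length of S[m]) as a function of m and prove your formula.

Claim: |S[m]| = 2^{m+1} − 1.

Base case: |S[0]| = 1, and 2^{0+1} − 1 = 1.
Assume |S[k]| = 2^{k+1} − 1.
Then |S[k+1]| = |S[k]| + 1 + |S[k]| = 2|S[k]| + 1 = 2(2^{k+1} − 1) + 1 = 2^{k+2} − 2 + 1 = 2^{k+2} − 1.
By induction, |S[m]| = 2^{m+1} − 1 for all m ≥ 0.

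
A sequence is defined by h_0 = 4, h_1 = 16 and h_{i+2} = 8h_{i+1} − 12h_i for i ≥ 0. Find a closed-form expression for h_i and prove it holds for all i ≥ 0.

Claim: h_i = 2·2^i + 2·6^i.

Base cases: h_0 = 4 and 2·2^0 + 2·6^0 = 4; h_1 = 16 and 2·2^1 + 2·6^1 = 16.
Assume h_j = 2·2^j + 2·6^j for all 0 ≤ j ≤ m, where m ≥ 1.
Then h_{m+1} = 8h_m − 12h_{m−1} = 8·(2·2^m + 2·6^m) − 12·(2·2^{m−1} + 2·6^{m−1}) = 2·(8·2 − 12)2^{m−1} + 2·(8·6 − 12)6^{m−1} = 8·2^{m−1} + 72·6^{m−1} = 2·2^{m+1} + 2·6^{m+1}.
So the formula holds for m+1, and by strong induction h_i = 2·2^i + 2·6^i for all i ≥ 0.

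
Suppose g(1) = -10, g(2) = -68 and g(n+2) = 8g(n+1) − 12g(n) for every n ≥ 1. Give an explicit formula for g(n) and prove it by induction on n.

Claim: g(n) = 2^n − 2·6^n.

Base cases: g(1) = -10 and 2^1 − 2·6^1 = -10; g(2) = -68 and 2^2 − 2·6^2 = -68.
Assume g(j) = 2^j − 2·6^j for all 1 ≤ j ≤ k, where k ≥ 2.
Then g(k+1) = 8g(k) − 12g(k−1) = 8·(2^k − 2·6^k) − 12·(2^{k−1} − 2·6^{k−1}) = (8·2 − 12)2^{k−1} − 2·(8·6 − 12)6^{k−1} = 4·2^{k−1} − 72·6^{k−1} = 2^{k+1} − 2·6^{k+1}.
By strong induction, g(n) = 2^n − 2·6^n for all n ≥ 1.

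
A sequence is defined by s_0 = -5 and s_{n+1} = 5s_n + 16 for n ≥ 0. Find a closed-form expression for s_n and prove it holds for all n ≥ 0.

Claim: s_n = -5^n − 4.

Base case: s_0 = -5, and -5^0 − 4 = -1 − 4 = -5.
Assume s_k = -5^k − 4 for some k ≥ 0.
Then s_{k+1} = 5s_k + 16 = 5·(-5^k − 4) + 16 = -5^{k+1} − 20 + 16 = -5^{k+1} − 4.
This completes the inductive step, so s_n = -5^n − 4 for all n ≥ 0.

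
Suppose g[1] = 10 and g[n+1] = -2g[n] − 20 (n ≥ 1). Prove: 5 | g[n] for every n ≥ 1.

Base case: g[1] = 10 = 5·2, so 5 | g[1].
Assume 5 | g[k], so g[k] = 5t for some integer t.
Then g[k+1] = -2g[k] − 20 = -2·(5t) − 20 = 5(-2t − 4), so 5 | g[k+1].
Hence 5 | g[n] for every n ≥ 1, by induction.

5 | g[n]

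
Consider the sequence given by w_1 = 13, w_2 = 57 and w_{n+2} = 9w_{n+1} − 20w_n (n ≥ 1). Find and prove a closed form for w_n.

Claim: w_n = 5^n + 2·4^n.

Base cases: w_1 = 13 and 5^1 + 2·4^1 = 13; w_2 = 57 and 5^2 + 2·4^2 = 57.
Assume w_j = 5^j + 2·4^j for all 1 ≤ j ≤ k, where k ≥ 2.
Then w_{k+1} = 9w_k − 20w_{k−1} = 9·(5^k + 2·4^k) − 20·(5^{k−1} + 2·4^{k−1}) = (9·5 − 20)5^{k−1} + 2·(9·4 − 20)4^{k−1} = 25·5^{k−1} + 32·4^{k−1} = 5^{k+1} + 2·4^{k+1}.
This completes the inductive step, so w_n = 5^n + 2·4^n for all n ≥ 1.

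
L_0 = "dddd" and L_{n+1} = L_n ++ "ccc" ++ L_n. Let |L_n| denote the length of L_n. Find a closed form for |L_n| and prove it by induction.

Claim: |L_n| = 7·2^n − 3.

Base case: |L_0| = 4, and 7·2^0 − 3 = 4.
Assume |L_k| = 7·2^k − 3.
Then |L_{k+1}| = |L_k| + 3 + |L_k| = 2|L_k| + 3 = 2(7·2^k − 3) + 3 = 7·2^{k+1} − 6 + 3 = 7·2^{k+1} − 3.
This completes the inductive step, so |L_n| = 7·2^n − 3 for all n ≥ 0.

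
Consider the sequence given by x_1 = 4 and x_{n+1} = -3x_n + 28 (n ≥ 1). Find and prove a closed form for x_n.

Claim: x_n = (-3)^n + 7.

Base case: x_1 = 4, and (-3)^1 + 7 = -3 + 7 = 4.
Assume x_m = (-3)^m + 7 for some m ≥ 1.
Then x_{m+1} = -3x_m + 28 = -3·((-3)^m + 7) + 28 = -3·(-3)^m − 21 + 28 = (-3)^{m+1} + 7.
So the formula holds for m+1, and by induction x_n = (-3)^n + 7 for all n ≥ 1.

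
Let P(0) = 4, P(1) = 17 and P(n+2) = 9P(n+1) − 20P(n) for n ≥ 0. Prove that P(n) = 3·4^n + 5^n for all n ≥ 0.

Base cases: P(0) = 4 and 3·4^0 + 5^0 = 4; P(1) = 17 and 3·4^1 + 5^1 = 17.
Assume P(j) = 3·4^j + 5^j for all 0 ≤ j ≤ m, where m ≥ 1.
Then P(m+1) = 9P(m) − 20P(m−1) = 9·(3·4^m + 5^m) − 20·(3·4^{m−1} + 5^{m−1}) = 3·(9·4 − 20)4^{m−1} + (9·5 − 20)5^{m−1} = 48·4^{m−1} + 25·5^{m−1} = 3·4^{m+1} + 5^{m+1}.
This completes the inductive step, so P(n) = 3·4^n + 5^n for all n ≥ 0.

P(n) = 3·4^n + 5^n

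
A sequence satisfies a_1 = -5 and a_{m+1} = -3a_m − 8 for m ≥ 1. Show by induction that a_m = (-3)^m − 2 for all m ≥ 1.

Base case: a_1 = -5, and (-3)^1 − 2 = -3 − 2 = -5.
Assume a_j = (-3)^j − 2 for some j ≥ 1.
Then a_{j+1} = -3a_j − 8 = -3·((-3)^j − 2) − 8 = -3·(-3)^j + 6 − 8 = (-3)^{j+1} − 2.
Hence a_m = (-3)^m − 2 for every m ≥ 1, by induction.

a_m = (-3)^m − 2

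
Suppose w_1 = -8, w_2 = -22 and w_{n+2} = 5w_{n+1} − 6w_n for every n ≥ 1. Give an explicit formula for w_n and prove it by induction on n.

Claim: w_n = -2^n − 2·3^n.

Base cases: w_1 = -8 and -2^1 − 2·3^1 = -8; w_2 = -22 and -2^2 − 2·3^2 = -22.
Assume w_j = -2^j − 2·3^j for all 1 ≤ j ≤ k, where k ≥ 2.
Then w_{k+1} = 5w_k − 6w_{k−1} = 5·(-2^k − 2·3^k) − 6·(-2^{k−1} − 2·3^{k−1}) = -(5·2 − 6)2^{k−1} − 2·(5·3 − 6)3^{k−1} = -4·2^{k−1} − 18·3^{k−1} = -2^{k+1} − 2·3^{k+1}.
Hence w_n = -2^n − 2·3^n for every n ≥ 1, by strong induction.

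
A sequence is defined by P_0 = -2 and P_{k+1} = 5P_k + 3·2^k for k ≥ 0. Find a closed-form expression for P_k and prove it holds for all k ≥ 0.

Claim: P_k = -5^k − 2^k.

Base case: P_0 = -2, and -5^0 − 2^0 = -1 − 1 = -2.
Assume P_j = -5^j − 2^j for some j ≥ 0.
Then P_{j+1} = 5P_j + 3·2^j = 5·(-5^j − 2^j) + 3·2^j = -5^{j+1} − 5·2^j + 3·2^j = -5^{j+1} − 2·2^j = -5^{j+1} − 2^{j+1}.
By induction, P_k = -5^k − 2^k for all k ≥ 0.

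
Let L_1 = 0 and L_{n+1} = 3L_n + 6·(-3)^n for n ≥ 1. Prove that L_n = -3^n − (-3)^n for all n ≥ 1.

Base case: L_1 = 0, and -3^1 − (-3)^1 = -3 + 3 = 0.
Assume L_j = -3^j − (-3)^j for some j ≥ 1.
Then L_{j+1} = 3L_j + 6·(-3)^j = 3·(-3^j − (-3)^j) + 6·(-3)^j = -3^{j+1} − 3·(-3)^j + 6·(-3)^j = -3^{j+1} + 3·(-3)^j = -3^{j+1} − (-3)^{j+1}.
So the formula holds for j+1, and by induction L_n = -3^n − (-3)^n for all n ≥ 1.

L_n = -3^n − (-3)^n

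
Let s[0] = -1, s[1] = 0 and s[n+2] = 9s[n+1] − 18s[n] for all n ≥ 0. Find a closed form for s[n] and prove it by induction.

Claim: s[n] = 6^n − 2·3^n.

Base cases: s[0] = -1 and 6^0 − 2·3^0 = -1; s[1] = 0 and 6^1 − 2·3^1 = 0.
Assume s[i] = 6^i − 2·3^i for all 0 ≤ i ≤ j, where j ≥ 1.
Then s[j+1] = 9s[j] − 18s[j−1] = 9·(6^j − 2·3^j) − 18·(6^{j−1} − 2·3^{j−1}) = (9·6 − 18)6^{j−1} − 2·(9·3 − 18)3^{j−1} = 36·6^{j−1} − 18·3^{j−1} = 6^{j+1} − 2·3^{j+1}.
So the formula holds for j+1, and by strong induction s[n] = 6^n − 2·3^n for all n ≥ 0.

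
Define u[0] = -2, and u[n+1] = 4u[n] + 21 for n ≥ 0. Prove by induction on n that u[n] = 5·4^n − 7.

Base case: u[0] = -2, and 5·4^0 − 7 = 5 − 7 = -2.
Assume u[m] = 5·4^m − 7 for some m ≥ 0.
Then u[m+1] = 4u[m] + 21 = 4·(5·4^m − 7) + 21 = 20·4^m − 28 + 21 = 5·4^{m+1} − 7.
By induction, u[n] = 5·4^n − 7 for all n ≥ 0.

u[n] = 5·4^n − 7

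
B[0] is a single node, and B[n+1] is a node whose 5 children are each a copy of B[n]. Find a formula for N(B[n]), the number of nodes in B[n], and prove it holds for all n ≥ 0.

Claim: N(B[n]) = (5^{n+1} − 1)/4.

Base case: N(B[0]) = 1, and (5^{0+1} − 1)/4 = 1.
Assume N(B[k]) = (5^{k+1} − 1)/4.
Then N(B[k+1]) = 1 + 5N(B[k]) = 1 + 5·(5^{k+1} − 1)/4 = 1 + (5^{k+2} − 5)/4 = (4 + 5^{k+2} − 5)/4 = (5^{k+2} − 1)/4.
This completes the inductive step, so N(B[n]) = (5^{n+1} − 1)/4 for all n ≥ 0.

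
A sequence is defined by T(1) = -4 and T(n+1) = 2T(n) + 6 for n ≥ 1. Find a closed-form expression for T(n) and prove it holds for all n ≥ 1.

Claim: T(n) = 2^n − 6.

Base case: T(1) = -4, and 2^1 − 6 = 2 − 6 = -4.
Assume T(k) = 2^k − 6 for some k ≥ 1.
Then T(k+1) = 2T(k) + 6 = 2·(2^k − 6) + 6 = 2^{k+1} − 12 + 6 = 2^{k+1} − 6.
Hence T(n) = 2^n − 6 for every n ≥ 1, by induction.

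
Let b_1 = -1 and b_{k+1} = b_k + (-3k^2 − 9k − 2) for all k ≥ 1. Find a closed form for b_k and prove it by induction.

Claim: b_k = -k^3 − 3k^2 + 2k + 1.

Base case: b_1 = -1, and -1^3 − 3·1^2 + 2·1 + 1 = -1.
Assume b_j = -j^3 − 3j^2 + 2j + 1.
Then b_{j+1} = b_j + (-3j^2 − 9j − 2) = (-j^3 − 3j^2 + 2j + 1) + (-3j^2 − 9j − 2) = -j^3 − 6j^2 − 7j − 1,
and -(j+1)^3 − 3·(j+1)^2 + 2·(j+1) + 1 = -j^3 − 6j^2 − 7j − 1.
This completes the inductive step, so b_k = -k^3 − 3k^2 + 2k + 1 for all k ≥ 1.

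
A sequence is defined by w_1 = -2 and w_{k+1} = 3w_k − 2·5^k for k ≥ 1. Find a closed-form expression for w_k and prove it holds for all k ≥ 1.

Claim: w_k = 3^k − 5^k.

Base case: w_1 = -2, and 3^1 − 5^1 = 3 − 5 = -2.
Assume w_m = 3^m − 5^m for some m ≥ 1.
Then w_{m+1} = 3w_m − 2·5^m = 3·(3^m − 5^m) − 2·5^m = 3^{m+1} − 3·5^m − 2·5^m = 3^{m+1} − 5·5^m = 3^{m+1} − 5^{m+1}.
Hence w_k = 3^k − 5^k for every k ≥ 1, by induction.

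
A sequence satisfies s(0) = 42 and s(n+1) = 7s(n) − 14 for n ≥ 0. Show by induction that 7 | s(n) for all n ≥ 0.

Base case: s(0) = 42 = 7·6, so 7 | s(0).
Assume 7 | s(r), so s(r) = 7t for some integer t.
Then s(r+1) = 7s(r) − 14 = 7·(7t) − 14 = 7(7t − 2), so 7 | s(r+1).
So the property holds for r+1, and by induction 7 | s(n) for all n ≥ 0.

7 | s(n)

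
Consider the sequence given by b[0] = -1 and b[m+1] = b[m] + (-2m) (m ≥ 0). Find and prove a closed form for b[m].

Claim: b[m] = -m^2 + m − 1.

Base case: b[0] = -1, and -0^2 + 0 − 1 = -1.
Assume b[r] = -r^2 + r − 1.
Then b[r+1] = b[r] + (-2r) = (-r^2 + r − 1) + (-2r) = -r^2 − r − 1,
and -(r+1)^2 + (r+1) − 1 = -r^2 − r − 1.
This completes the inductive step, so b[m] = -m^2 + m − 1 for all m ≥ 0.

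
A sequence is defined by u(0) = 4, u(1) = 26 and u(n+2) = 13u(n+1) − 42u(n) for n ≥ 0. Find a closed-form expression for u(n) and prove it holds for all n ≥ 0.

Claim: u(n) = 2·6^n + 2·7^n.

Base cases: u(0) = 4 and 2·6^0 + 2·7^0 = 4; u(1) = 26 and 2·6^1 + 2·7^1 = 26.
Assume u(j) = 2·6^j + 2·7^j for all 0 ≤ j ≤ m, where m ≥ 1.
Then u(m+1) = 13u(m) − 42u(m−1) = 13·(2·6^m + 2·7^m) − 42·(2·6^{m−1} + 2·7^{m−1}) = 2·(13·6 − 42)6^{m−1} + 2·(13·7 − 42)7^{m−1} = 72·6^{m−1} + 98·7^{m−1} = 2·6^{m+1} + 2·7^{m+1}.
Hence u(n) = 2·6^n + 2·7^n for every n ≥ 0, by strong induction.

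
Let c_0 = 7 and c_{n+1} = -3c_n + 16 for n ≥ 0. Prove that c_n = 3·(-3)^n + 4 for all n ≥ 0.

Base case: c_0 = 7, and 3·(-3)^0 + 4 = 3 + 4 = 7.
Assume c_k = 3·(-3)^k + 4 for some k ≥ 0.
Then c_{k+1} = -3c_k + 16 = -3·(3·(-3)^k + 4) + 16 = -9·(-3)^k − 12 + 16 = 3·(-3)^{k+1} + 4.
By induction, c_n = 3·(-3)^n + 4 for all n ≥ 0.

c_n = 3·(-3)^n + 4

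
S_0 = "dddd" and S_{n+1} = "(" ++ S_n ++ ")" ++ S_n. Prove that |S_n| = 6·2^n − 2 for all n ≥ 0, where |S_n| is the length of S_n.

Base case: |S_0| = 4, and 6·2^0 − 2 = 4.
Assume |S_m| = 6·2^m − 2.
Then |S_{m+1}| = 1 + |S_m| + 1 + |S_m| = 2|S_m| + 2 = 2(6·2^m − 2) + 2 = 6·2^{m+1} − 4 + 2 = 6·2^{m+1} − 2.
This completes the inductive step, so |S_n| = 6·2^n − 2 for all n ≥ 0.

|S_n| = 6·2^n − 2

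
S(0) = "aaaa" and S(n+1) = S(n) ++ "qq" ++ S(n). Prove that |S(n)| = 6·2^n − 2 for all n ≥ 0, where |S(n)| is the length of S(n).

Base case: |S(0)| = 4, and 6·2^0 − 2 = 4.
Assume |S(m)| = 6·2^m − 2.
Then |S(m+1)| = |S(m)| + 2 + |S(m)| = 2|S(m)| + 2 = 2(6·2^m − 2) + 2 = 6·2^{m+1} − 4 + 2 = 6·2^{m+1} − 2.
Hence |S(n)| = 6·2^n − 2 for every n ≥ 0, by induction.

|S(n)| = 6·2^n − 2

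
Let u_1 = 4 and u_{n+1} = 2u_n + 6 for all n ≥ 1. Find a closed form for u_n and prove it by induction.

Claim: u_n = 5·2^n − 6.

Base case: u_1 = 4, and 5·2^1 − 6 = 10 − 6 = 4.
Assume u_j = 5·2^j − 6 for some j ≥ 1.
Then u_{j+1} = 2u_j + 6 = 2·(5·2^j − 6) + 6 = 10·2^j − 12 + 6 = 5·2^{j+1} − 6.
Hence u_n = 5·2^n − 6 for every n ≥ 1, by induction.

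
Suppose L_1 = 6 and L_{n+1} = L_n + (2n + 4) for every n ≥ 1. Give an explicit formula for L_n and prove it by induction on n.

Claim: L_n = n^2 + 3n + 2.

Base case: L_1 = 6, and 1^2 + 3·1 + 2 = 6.
Assume L_m = m^2 + 3m + 2.
Then L_{m+1} = L_m + (2m + 4) = (m^2 + 3m + 2) + (2m + 4) = m^2 + 5m + 6,
and (m+1)^2 + 3·(m+1) + 2 = m^2 + 5m + 6.
By induction, L_n = n^2 + 3n + 2 for all n ≥ 1.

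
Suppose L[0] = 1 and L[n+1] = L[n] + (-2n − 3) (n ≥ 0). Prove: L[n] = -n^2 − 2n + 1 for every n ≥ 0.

Base case: L[0] = 1, and -0^2 − 2·0 + 1 = 1.
Assume L[j] = -j^2 − 2j + 1.
Then L[j+1] = L[j] + (-2j − 3) = (-j^2 − 2j + 1) + (-2j − 3) = -j^2 − 4j − 2,
and -(j+1)^2 − 2·(j+1) + 1 = -j^2 − 4j − 2.
By induction, L[n] = -n^2 − 2n + 1 for all n ≥ 0.

L[n] = -n^2 − 2n + 1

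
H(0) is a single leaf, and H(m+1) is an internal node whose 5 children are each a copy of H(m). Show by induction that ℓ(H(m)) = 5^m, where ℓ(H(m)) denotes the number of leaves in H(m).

Base case: ℓ(H(0)) = 1, and 5^0 = 1.
Assume ℓ(H(k)) = 5^k.
Then ℓ(H(k+1)) = 5·ℓ(H(k)) = 5·5^k = 5^{k+1}.
This completes the inductive step, so ℓ(H(m)) = 5^m for all m ≥ 0.

ℓ(H(m)) = 5^m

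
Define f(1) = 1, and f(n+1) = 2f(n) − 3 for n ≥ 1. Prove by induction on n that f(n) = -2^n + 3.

Base case: f(1) = 1, and -2^1 + 3 = -2 + 3 = 1.
Assume f(k) = -2^k + 3 for some k ≥ 1.
Then f(k+1) = 2f(k) − 3 = 2·(-2^k + 3) − 3 = -2^{k+1} + 6 − 3 = -2^{k+1} + 3.
So the formula holds for k+1, and by induction f(n) = -2^n + 3 for all n ≥ 1.

f(n) = -2^n + 3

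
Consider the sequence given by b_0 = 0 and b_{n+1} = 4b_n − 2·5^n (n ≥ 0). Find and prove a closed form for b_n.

Claim: b_n = 2·4^n − 2·5^n.

Base case: b_0 = 0, and 2·4^0 − 2·5^0 = 2 − 2 = 0.
Assume b_j = 2·4^j − 2·5^j for some j ≥ 0.
Then b_{j+1} = 4b_j − 2·5^j = 4·(2·4^j − 2·5^j) − 2·5^j = 2·4^{j+1} − 8·5^j − 2·5^j = 2·4^{j+1} − 10·5^j = 2·4^{j+1} − 2·5^{j+1}.
Hence b_n = 2·4^n − 2·5^n for every n ≥ 0, by induction.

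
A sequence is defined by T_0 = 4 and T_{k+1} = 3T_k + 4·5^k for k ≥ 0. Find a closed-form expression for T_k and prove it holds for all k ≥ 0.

Claim: T_k = 2·3^k + 2·5^k.

Base case: T_0 = 4, and 2·3^0 + 2·5^0 = 2 + 2 = 4.
Assume T_r = 2·3^r + 2·5^r for some r ≥ 0.
Then T_{r+1} = 3T_r + 4·5^r = 3·(2·3^r + 2·5^r) + 4·5^r = 2·3^{r+1} + 6·5^r + 4·5^r = 2·3^{r+1} + 10·5^r = 2·3^{r+1} + 2·5^{r+1}.
So the formula holds for r+1, and by induction T_k = 2·3^k + 2·5^k for all k ≥ 0.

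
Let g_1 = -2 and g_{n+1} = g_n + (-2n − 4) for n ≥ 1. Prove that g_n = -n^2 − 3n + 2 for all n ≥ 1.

Base case: g_1 = -2, and -1^2 − 3·1 + 2 = -2.
Assume g_j = -j^2 − 3j + 2.
Then g_{j+1} = g_j + (-2j − 4) = (-j^2 − 3j + 2) + (-2j − 4) = -j^2 − 5j − 2,
and -(j+1)^2 − 3·(j+1) + 2 = -j^2 − 5j − 2.
By induction, g_n = -n^2 − 3n + 2 for all n ≥ 1.

g_n = -n^2 − 3n + 2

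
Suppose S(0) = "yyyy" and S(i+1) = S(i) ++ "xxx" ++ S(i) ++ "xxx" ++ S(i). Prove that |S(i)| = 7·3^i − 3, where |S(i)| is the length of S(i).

Base case: |S(0)| = 4, and 7·3^0 − 3 = 4.
Assume |S(j)| = 7·3^j − 3.
Then |S(j+1)| = 3|S(j)| + 6 = 3(7·3^j − 3) + 6 = 7·3^{j+1} − 9 + 6 = 7·3^{j+1} − 3.
This completes the inductive step, so |S(i)| = 7·3^i − 3 for all i ≥ 0.

|S(i)| = 7·3^i − 3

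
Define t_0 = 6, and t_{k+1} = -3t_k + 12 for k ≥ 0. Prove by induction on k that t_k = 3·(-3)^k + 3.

Base case: t_0 = 6, and 3·(-3)^0 + 3 = 3 + 3 = 6.
Assume t_r = 3·(-3)^r + 3 for some r ≥ 0.
Then t_{r+1} = -3t_r + 12 = -3·(3·(-3)^r + 3) + 12 = -9·(-3)^r − 9 + 12 = 3·(-3)^{r+1} + 3.
So the formula holds for r+1, and by induction t_k = 3·(-3)^k + 3 for all k ≥ 0.

t_k = 3·(-3)^k + 3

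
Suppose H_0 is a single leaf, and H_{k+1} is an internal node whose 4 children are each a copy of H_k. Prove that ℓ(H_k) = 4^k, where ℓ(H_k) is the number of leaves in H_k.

Base case: ℓ(H_0) = 1, and 4^0 = 1.
Assume ℓ(H_j) = 4^j.
Then ℓ(H_{j+1}) = 4·ℓ(H_j) = 4·4^j = 4^{j+1}.
By induction, ℓ(H_k) = 4^k for all k ≥ 0.

ℓ(H_k) = 4^k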